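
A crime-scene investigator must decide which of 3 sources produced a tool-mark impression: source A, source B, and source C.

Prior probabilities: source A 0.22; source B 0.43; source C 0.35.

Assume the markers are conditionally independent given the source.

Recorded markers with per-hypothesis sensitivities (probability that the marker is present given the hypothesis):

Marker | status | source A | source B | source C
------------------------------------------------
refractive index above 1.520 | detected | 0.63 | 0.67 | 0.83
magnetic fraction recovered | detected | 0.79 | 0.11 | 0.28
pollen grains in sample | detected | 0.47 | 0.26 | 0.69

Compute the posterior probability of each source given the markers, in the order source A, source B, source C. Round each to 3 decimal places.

For each hypothesis, the unnormalized posterior weight is prior × product of the marker likelihoods:
  source A: 0.22 × 0.63 × 0.79 × 0.47 = 0.051462
  source B: 0.43 × 0.67 × 0.11 × 0.26 = 0.0082397
  source C: 0.35 × 0.83 × 0.28 × 0.69 = 0.056125
Marginal likelihood of the evidence = 0.11583.
P(source A | evidence) = 0.051462 / 0.11583 ≈ 0.444
P(source B | evidence) = 0.0082397 / 0.11583 ≈ 0.071
P(source C | evidence) = 0.056125 / 0.11583 ≈ 0.485

0.444, 0.071, 0.485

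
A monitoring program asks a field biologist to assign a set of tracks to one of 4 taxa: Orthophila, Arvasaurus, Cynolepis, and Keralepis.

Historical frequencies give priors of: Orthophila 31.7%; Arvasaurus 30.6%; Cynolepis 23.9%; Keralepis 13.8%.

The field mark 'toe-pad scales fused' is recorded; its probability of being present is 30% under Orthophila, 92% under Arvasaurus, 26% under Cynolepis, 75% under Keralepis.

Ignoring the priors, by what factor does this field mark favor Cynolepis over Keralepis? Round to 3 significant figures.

0.347

Likelihood of this field mark under each hypothesis:
  Cynolepis: 0.26
  Keralepis: 0.75
Bayes factor = 0.26 / 0.75 ≈ 0.347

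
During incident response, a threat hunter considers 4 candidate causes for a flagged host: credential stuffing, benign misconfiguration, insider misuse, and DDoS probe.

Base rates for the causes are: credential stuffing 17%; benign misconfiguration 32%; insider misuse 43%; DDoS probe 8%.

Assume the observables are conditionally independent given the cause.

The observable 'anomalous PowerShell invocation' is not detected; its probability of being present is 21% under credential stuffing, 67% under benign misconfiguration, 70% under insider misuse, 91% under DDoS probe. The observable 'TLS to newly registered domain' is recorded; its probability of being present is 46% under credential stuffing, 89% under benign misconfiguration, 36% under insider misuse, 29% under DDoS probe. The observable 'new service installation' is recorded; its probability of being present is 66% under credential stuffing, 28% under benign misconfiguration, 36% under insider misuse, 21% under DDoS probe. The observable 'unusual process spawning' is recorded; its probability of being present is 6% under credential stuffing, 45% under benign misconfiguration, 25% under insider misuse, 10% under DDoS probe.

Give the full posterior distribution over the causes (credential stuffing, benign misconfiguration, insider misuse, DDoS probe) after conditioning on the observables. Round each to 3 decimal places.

0.132, 0.640, 0.226, 0.002

By Bayes' rule with conditional independence, the unnormalized weight for each hypothesis is prior × ∏ likelihoods (using 1 − P(present | H) for each absent observable):
  credential stuffing: 0.17 × (1 − 0.21) × 0.46 × 0.66 × 0.06 = 0.0024464
  benign misconfiguration: 0.32 × (1 − 0.67) × 0.89 × 0.28 × 0.45 = 0.011842
  insider misuse: 0.43 × (1 − 0.70) × 0.36 × 0.36 × 0.25 = 0.0041796
  DDoS probe: 0.08 × (1 − 0.91) × 0.29 × 0.21 × 0.10 = 4.3848e-05
Marginal likelihood of the evidence = 0.018512.
P(credential stuffing | evidence) = 0.0024464 / 0.018512 ≈ 0.132
P(benign misconfiguration | evidence) = 0.011842 / 0.018512 ≈ 0.640
P(insider misuse | evidence) = 0.0041796 / 0.018512 ≈ 0.226
P(DDoS probe | evidence) = 4.3848e-05 / 0.018512 ≈ 0.002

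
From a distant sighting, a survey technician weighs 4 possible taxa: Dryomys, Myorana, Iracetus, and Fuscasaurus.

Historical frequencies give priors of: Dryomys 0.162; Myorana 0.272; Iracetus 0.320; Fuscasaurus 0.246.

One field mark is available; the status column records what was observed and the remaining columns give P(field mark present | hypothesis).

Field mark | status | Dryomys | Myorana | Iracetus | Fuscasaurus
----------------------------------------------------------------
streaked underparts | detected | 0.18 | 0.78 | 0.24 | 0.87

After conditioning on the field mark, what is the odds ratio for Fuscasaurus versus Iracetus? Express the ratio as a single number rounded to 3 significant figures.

Unnormalized posterior weight (prior times the field mark likelihood) for each of the two hypotheses:
  Fuscasaurus: 0.246 × 0.87 = 0.21402
  Iracetus: 0.320 × 0.24 = 0.0768
Odds(Fuscasaurus : Iracetus) = 0.21402 / 0.0768 ≈ 2.79.

2.79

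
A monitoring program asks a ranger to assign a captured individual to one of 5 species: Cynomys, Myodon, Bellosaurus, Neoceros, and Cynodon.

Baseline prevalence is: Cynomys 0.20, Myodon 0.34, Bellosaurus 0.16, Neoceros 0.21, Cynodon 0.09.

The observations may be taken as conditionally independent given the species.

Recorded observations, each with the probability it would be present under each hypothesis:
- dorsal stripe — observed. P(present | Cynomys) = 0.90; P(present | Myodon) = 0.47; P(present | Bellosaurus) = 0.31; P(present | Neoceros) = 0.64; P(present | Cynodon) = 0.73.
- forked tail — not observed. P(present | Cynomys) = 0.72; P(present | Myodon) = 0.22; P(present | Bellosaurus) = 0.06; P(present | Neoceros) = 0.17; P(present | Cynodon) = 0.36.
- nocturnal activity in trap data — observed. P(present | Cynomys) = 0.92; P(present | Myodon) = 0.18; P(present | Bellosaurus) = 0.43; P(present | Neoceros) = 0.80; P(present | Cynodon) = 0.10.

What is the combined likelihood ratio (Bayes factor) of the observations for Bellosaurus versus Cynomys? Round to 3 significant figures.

The Bayes factor is the ratio of the joint likelihoods of the evidence pattern under the two hypotheses (using 1 − P(present | H) for each absent observation).
  Bellosaurus: 0.31 × (1 − 0.06) × 0.43 = 0.1253
  Cynomys: 0.90 × (1 − 0.72) × 0.92 = 0.23184
Bayes factor = 0.1253 / 0.23184 ≈ 0.540

0.540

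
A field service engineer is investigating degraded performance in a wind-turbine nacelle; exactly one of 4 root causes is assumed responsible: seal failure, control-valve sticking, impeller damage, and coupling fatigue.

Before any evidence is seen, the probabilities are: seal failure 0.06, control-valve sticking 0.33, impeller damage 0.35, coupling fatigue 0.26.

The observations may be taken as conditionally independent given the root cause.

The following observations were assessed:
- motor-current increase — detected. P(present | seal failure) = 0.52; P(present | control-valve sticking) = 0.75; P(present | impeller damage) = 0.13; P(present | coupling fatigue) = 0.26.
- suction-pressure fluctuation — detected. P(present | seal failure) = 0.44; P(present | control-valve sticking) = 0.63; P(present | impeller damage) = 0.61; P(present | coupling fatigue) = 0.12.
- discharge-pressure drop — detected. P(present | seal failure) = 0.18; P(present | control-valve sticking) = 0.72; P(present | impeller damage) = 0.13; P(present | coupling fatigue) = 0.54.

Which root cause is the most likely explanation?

control-valve sticking

Multiply each prior by the joint likelihood of the evidence pattern:
  seal failure: 0.06 × 0.52 × 0.44 × 0.18 = 0.002471
  control-valve sticking: 0.33 × 0.75 × 0.63 × 0.72 = 0.11227
  impeller damage: 0.35 × 0.13 × 0.61 × 0.13 = 0.0036082
  coupling fatigue: 0.26 × 0.26 × 0.12 × 0.54 = 0.0043805
The unnormalized weights sum to 0.12273.
P(seal failure | evidence) ≈ 0.002471 / 0.12273 ≈ 0.020
P(control-valve sticking | evidence) ≈ 0.11227 / 0.12273 ≈ 0.915
P(impeller damage | evidence) ≈ 0.0036082 / 0.12273 ≈ 0.029
P(coupling fatigue | evidence) ≈ 0.0043805 / 0.12273 ≈ 0.036
The largest is 0.915, so control-valve sticking is most probable.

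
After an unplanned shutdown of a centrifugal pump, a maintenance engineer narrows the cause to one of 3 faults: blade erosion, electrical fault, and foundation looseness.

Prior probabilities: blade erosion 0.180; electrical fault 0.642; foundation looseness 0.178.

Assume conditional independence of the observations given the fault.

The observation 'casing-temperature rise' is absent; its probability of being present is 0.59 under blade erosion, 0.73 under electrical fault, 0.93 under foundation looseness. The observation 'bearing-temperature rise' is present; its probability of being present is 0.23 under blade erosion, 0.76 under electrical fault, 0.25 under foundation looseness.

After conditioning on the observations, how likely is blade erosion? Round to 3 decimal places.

0.112

By Bayes' rule with conditional independence, the unnormalized weight for each hypothesis is prior × ∏ likelihoods (using 1 − P(present | H) for each absent observation):
  blade erosion: 0.180 × (1 − 0.59) × 0.23 = 0.016974
  electrical fault: 0.642 × (1 − 0.73) × 0.76 = 0.13174
  foundation looseness: 0.178 × (1 − 0.93) × 0.25 = 0.003115
The unnormalized weights sum to 0.15183.
P(blade erosion | evidence) = 0.016974 / 0.15183 ≈ 0.112.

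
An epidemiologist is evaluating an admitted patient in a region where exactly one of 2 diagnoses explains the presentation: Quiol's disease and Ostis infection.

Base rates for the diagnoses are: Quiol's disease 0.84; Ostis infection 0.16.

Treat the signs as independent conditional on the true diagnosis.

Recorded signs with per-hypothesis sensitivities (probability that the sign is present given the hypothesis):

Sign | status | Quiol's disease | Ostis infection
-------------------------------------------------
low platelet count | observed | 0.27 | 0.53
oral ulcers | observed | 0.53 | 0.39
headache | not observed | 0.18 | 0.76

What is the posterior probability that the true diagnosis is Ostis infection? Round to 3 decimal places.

0.075

Multiply each prior by the joint likelihood of the sign pattern (using 1 − P(present | H) for each absent sign):
  Quiol's disease: 0.84 × 0.27 × 0.53 × (1 − 0.18) = 0.098567
  Ostis infection: 0.16 × 0.53 × 0.39 × (1 − 0.76) = 0.0079373
Marginal likelihood of the evidence = 0.1065.
P(Ostis infection | evidence) = 0.0079373 / 0.1065 ≈ 0.075.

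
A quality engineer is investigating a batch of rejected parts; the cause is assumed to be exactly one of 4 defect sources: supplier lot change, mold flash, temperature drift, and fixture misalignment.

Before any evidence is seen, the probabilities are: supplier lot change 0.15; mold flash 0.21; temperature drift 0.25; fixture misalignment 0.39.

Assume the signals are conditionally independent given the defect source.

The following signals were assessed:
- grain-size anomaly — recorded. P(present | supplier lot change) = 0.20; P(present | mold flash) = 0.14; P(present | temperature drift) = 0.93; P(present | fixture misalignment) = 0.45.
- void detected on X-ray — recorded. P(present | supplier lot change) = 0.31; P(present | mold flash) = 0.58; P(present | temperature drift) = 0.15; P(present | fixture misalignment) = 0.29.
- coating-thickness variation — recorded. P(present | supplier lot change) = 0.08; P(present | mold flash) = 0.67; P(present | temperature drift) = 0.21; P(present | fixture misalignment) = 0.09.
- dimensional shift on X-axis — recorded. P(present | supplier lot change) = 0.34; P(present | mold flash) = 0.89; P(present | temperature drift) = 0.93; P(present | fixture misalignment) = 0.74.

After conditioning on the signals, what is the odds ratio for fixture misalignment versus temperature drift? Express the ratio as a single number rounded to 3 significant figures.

0.498

Unnormalized posterior weight (prior times the signal likelihoods) for each of the two hypotheses:
  fixture misalignment: 0.39 × 0.45 × 0.29 × 0.09 × 0.74 = 0.0033896
  temperature drift: 0.25 × 0.93 × 0.15 × 0.21 × 0.93 = 0.0068111
Posterior odds = 0.0033896 / 0.0068111 ≈ 0.498.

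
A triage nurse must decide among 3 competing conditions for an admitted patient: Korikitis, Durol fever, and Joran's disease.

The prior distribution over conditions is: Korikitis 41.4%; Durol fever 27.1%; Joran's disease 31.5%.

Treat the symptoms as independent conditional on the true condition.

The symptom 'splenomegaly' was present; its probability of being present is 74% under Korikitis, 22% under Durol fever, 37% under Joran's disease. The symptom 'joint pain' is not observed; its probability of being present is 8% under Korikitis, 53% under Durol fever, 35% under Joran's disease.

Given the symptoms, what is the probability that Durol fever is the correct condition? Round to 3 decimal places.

By Bayes' rule with conditional independence, the unnormalized weight for each hypothesis is prior × ∏ likelihoods (using 1 − P(present | H) for each absent symptom):
  Korikitis: 0.414 × 0.74 × (1 − 0.08) = 0.28185
  Durol fever: 0.271 × 0.22 × (1 − 0.53) = 0.028021
  Joran's disease: 0.315 × 0.37 × (1 − 0.35) = 0.075758
Marginal likelihood of the evidence = 0.38563.
P(Durol fever | evidence) = 0.028021 / 0.38563 ≈ 0.073.

0.073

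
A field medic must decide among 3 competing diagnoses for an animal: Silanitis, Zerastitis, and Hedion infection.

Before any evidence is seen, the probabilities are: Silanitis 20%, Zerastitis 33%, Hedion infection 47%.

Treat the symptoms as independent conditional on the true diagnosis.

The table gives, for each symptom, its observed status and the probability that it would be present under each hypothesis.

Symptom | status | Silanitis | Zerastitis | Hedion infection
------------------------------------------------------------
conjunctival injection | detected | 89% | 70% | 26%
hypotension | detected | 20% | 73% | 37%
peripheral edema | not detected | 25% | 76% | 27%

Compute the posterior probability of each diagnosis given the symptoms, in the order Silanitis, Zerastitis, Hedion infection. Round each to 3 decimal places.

0.267, 0.404, 0.329

Multiply each prior by the joint likelihood of the symptom pattern (using 1 − P(present | H) for each absent symptom):
  Silanitis: 0.20 × 0.89 × 0.20 × (1 − 0.25) = 0.0267
  Zerastitis: 0.33 × 0.70 × 0.73 × (1 − 0.76) = 0.040471
  Hedion infection: 0.47 × 0.26 × 0.37 × (1 − 0.27) = 0.033006
Marginal likelihood of the evidence = 0.10018.
P(Silanitis | evidence) = 0.0267 / 0.10018 ≈ 0.267
P(Zerastitis | evidence) = 0.040471 / 0.10018 ≈ 0.404
P(Hedion infection | evidence) = 0.033006 / 0.10018 ≈ 0.329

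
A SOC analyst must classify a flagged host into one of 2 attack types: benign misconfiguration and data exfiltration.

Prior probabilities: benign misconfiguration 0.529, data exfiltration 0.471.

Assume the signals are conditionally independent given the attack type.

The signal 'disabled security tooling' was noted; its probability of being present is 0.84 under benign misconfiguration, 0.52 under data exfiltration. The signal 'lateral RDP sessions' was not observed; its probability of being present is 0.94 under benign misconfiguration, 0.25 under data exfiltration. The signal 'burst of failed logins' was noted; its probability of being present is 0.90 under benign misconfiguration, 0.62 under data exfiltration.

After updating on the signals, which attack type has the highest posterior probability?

data exfiltration

For each hypothesis, the unnormalized posterior weight is prior × product of the signal likelihoods (using 1 − P(present | H) for each absent signal):
  benign misconfiguration: 0.529 × 0.84 × (1 − 0.94) × 0.90 = 0.023995
  data exfiltration: 0.471 × 0.52 × (1 − 0.25) × 0.62 = 0.11389
Normalizing constant Z = 0.023995 + 0.11389 = 0.13788.
P(benign misconfiguration | evidence) ≈ 0.023995 / 0.13788 ≈ 0.174
P(data exfiltration | evidence) ≈ 0.11389 / 0.13788 ≈ 0.826
The largest is 0.826, so data exfiltration is most probable.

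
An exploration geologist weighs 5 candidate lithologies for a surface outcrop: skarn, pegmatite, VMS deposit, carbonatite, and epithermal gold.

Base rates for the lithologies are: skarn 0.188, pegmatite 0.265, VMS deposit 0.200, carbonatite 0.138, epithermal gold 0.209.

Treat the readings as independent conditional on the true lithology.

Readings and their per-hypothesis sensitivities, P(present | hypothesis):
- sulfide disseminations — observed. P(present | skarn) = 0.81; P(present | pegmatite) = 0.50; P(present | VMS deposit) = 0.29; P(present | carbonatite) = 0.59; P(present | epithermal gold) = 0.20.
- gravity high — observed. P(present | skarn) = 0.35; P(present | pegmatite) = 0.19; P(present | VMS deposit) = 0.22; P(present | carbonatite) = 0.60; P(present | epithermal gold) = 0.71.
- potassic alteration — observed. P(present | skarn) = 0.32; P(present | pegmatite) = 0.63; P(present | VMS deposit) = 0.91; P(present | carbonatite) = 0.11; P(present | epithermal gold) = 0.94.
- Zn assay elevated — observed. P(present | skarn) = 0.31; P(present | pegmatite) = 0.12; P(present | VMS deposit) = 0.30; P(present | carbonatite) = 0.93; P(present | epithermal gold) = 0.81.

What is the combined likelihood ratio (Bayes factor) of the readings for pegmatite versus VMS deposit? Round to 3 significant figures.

0.412

Take the product of per-reading likelihoods under each hypothesis, then divide.
  pegmatite: 0.50 × 0.19 × 0.63 × 0.12 = 0.007182
  VMS deposit: 0.29 × 0.22 × 0.91 × 0.30 = 0.017417
Bayes factor = 0.007182 / 0.017417 ≈ 0.412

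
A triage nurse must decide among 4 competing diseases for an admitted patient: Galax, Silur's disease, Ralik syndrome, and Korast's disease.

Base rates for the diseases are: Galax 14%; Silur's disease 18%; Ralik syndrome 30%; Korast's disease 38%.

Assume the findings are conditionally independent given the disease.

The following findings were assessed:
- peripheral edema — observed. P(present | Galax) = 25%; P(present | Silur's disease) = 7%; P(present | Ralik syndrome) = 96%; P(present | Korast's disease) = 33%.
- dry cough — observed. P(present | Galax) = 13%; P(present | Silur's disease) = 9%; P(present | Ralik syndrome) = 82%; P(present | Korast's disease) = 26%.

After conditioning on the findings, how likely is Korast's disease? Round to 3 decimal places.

0.119

Multiply each prior by the joint likelihood of the evidence pattern:
  Galax: 0.14 × 0.25 × 0.13 = 0.00455
  Silur's disease: 0.18 × 0.07 × 0.09 = 0.001134
  Ralik syndrome: 0.30 × 0.96 × 0.82 = 0.23616
  Korast's disease: 0.38 × 0.33 × 0.26 = 0.032604
Marginal likelihood of the evidence = 0.27445.
P(Korast's disease | evidence) = 0.032604 / 0.27445 ≈ 0.119.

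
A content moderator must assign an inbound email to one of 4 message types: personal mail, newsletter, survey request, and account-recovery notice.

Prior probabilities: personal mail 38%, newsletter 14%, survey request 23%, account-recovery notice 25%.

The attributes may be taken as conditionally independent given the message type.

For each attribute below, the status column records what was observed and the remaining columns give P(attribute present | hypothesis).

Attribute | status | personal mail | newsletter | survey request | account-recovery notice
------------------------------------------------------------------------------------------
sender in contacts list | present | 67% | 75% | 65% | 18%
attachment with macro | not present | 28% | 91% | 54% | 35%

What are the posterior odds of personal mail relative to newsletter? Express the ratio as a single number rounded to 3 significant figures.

19.4

The normalizing constant cancels in an odds ratio, so compute prior × likelihood for the two hypotheses only (using 1 − P(present | H) for each absent attribute):
  personal mail: 0.38 × 0.67 × (1 − 0.28) = 0.18331
  newsletter: 0.14 × 0.75 × (1 − 0.91) = 0.00945
Odds(personal mail : newsletter) = 0.18331 / 0.00945 ≈ 19.4.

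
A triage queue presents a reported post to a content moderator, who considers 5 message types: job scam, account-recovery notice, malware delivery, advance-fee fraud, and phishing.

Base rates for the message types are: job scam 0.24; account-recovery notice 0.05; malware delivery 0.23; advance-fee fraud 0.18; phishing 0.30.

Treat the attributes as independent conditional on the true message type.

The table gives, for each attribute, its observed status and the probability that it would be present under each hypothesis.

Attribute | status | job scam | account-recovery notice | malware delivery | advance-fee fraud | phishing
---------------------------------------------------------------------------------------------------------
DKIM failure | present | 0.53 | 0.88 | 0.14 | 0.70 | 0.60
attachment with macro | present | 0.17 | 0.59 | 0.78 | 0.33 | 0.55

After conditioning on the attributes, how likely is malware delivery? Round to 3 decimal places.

0.118

Multiply each prior by the joint likelihood of the attribute pattern:
  job scam: 0.24 × 0.53 × 0.17 = 0.021624
  account-recovery notice: 0.05 × 0.88 × 0.59 = 0.02596
  malware delivery: 0.23 × 0.14 × 0.78 = 0.025116
  advance-fee fraud: 0.18 × 0.70 × 0.33 = 0.04158
  phishing: 0.30 × 0.60 × 0.55 = 0.099
Normalizing constant Z = 0.021624 + 0.02596 + 0.025116 + 0.04158 + 0.099 = 0.21328.
P(malware delivery | evidence) = 0.025116 / 0.21328 ≈ 0.118.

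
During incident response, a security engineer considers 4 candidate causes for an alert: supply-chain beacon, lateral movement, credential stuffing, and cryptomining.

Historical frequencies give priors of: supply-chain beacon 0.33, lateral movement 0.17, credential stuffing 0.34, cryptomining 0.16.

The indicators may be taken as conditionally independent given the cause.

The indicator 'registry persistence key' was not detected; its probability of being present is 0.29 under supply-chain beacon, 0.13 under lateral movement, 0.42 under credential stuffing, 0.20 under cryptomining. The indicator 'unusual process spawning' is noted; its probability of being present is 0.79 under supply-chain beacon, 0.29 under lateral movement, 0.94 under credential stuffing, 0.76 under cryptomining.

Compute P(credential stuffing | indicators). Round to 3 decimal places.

0.363

By Bayes' rule with conditional independence, the unnormalized weight for each hypothesis is prior × ∏ likelihoods (using 1 − P(present | H) for each absent indicator):
  supply-chain beacon: 0.33 × (1 − 0.29) × 0.79 = 0.1851
  lateral movement: 0.17 × (1 − 0.13) × 0.29 = 0.042891
  credential stuffing: 0.34 × (1 − 0.42) × 0.94 = 0.18537
  cryptomining: 0.16 × (1 − 0.20) × 0.76 = 0.09728
Marginal likelihood of the evidence = 0.51064.
P(credential stuffing | evidence) = 0.18537 / 0.51064 ≈ 0.363.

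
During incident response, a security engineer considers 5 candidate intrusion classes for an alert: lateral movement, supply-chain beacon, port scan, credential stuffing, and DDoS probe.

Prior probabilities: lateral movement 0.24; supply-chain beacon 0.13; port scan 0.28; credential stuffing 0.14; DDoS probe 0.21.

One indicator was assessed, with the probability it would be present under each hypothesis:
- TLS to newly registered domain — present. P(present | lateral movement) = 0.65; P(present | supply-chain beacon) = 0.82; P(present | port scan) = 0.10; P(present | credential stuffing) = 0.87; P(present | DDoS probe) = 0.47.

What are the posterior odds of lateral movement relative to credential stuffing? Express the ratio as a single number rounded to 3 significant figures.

1.28

Posterior odds equal prior odds times the likelihood ratio; only the two competing hypotheses matter.
  lateral movement: 0.24 × 0.65 = 0.156
  credential stuffing: 0.14 × 0.87 = 0.1218
Odds(lateral movement : credential stuffing) = 0.156 / 0.1218 ≈ 1.28.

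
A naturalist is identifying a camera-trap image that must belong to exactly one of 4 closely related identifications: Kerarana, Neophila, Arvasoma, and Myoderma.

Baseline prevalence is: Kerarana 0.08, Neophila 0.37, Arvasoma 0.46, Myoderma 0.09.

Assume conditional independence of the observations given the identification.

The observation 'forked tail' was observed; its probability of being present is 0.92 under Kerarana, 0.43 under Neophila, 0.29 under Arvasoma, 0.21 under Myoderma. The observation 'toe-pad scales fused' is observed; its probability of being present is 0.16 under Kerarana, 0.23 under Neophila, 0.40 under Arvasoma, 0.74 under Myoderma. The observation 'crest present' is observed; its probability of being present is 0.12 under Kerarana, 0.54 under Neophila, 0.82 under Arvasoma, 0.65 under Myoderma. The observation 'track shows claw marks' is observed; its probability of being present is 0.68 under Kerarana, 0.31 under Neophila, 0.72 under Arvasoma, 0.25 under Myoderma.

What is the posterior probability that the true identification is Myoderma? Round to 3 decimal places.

0.056

By Bayes' rule with conditional independence, the unnormalized weight for each hypothesis is prior × ∏ likelihoods:
  Kerarana: 0.08 × 0.92 × 0.16 × 0.12 × 0.68 = 0.00096092
  Neophila: 0.37 × 0.43 × 0.23 × 0.54 × 0.31 = 0.0061257
  Arvasoma: 0.46 × 0.29 × 0.40 × 0.82 × 0.72 = 0.031504
  Myoderma: 0.09 × 0.21 × 0.74 × 0.65 × 0.25 = 0.0022727
Marginal likelihood of the evidence = 0.040863.
P(Myoderma | evidence) = 0.0022727 / 0.040863 ≈ 0.056.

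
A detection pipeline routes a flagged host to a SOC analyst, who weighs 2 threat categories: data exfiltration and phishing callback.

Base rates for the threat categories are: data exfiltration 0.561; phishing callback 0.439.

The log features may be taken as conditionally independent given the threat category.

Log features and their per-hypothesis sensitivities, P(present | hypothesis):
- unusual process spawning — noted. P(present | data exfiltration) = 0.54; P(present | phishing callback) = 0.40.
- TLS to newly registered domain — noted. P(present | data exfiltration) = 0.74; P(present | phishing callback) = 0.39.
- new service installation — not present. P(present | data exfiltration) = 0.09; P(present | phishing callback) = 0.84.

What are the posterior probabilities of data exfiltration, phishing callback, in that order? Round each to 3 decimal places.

0.949, 0.051

By Bayes' rule with conditional independence, the unnormalized weight for each hypothesis is prior × ∏ likelihoods (using 1 − P(present | H) for each absent log feature):
  data exfiltration: 0.561 × 0.54 × 0.74 × (1 − 0.09) = 0.204
  phishing callback: 0.439 × 0.40 × 0.39 × (1 − 0.84) = 0.010957
The unnormalized weights sum to 0.21496.
P(data exfiltration | evidence) = 0.204 / 0.21496 ≈ 0.949
P(phishing callback | evidence) = 0.010957 / 0.21496 ≈ 0.051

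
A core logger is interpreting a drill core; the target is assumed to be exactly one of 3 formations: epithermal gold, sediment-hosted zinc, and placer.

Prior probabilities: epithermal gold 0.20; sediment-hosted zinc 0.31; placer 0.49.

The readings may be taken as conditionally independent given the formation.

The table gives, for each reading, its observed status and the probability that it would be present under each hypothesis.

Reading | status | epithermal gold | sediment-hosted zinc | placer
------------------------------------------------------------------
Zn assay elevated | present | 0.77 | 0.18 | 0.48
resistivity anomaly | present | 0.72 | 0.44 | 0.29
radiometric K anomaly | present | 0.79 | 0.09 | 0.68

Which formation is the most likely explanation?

epithermal gold

For each hypothesis, the unnormalized posterior weight is prior × product of the reading likelihoods:
  epithermal gold: 0.20 × 0.77 × 0.72 × 0.79 = 0.087595
  sediment-hosted zinc: 0.31 × 0.18 × 0.44 × 0.09 = 0.0022097
  placer: 0.49 × 0.48 × 0.29 × 0.68 = 0.046381
The unnormalized weights sum to 0.13619.
P(epithermal gold | evidence) ≈ 0.087595 / 0.13619 ≈ 0.643
P(sediment-hosted zinc | evidence) ≈ 0.0022097 / 0.13619 ≈ 0.016
P(placer | evidence) ≈ 0.046381 / 0.13619 ≈ 0.341
The largest is 0.643, so epithermal gold is most probable.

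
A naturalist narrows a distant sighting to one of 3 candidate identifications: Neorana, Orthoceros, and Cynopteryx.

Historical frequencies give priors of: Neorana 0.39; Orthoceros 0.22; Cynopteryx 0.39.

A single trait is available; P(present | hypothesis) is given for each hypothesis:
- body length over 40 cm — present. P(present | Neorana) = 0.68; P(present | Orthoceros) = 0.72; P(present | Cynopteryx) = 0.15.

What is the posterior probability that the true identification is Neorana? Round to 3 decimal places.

0.550

For each hypothesis, the unnormalized posterior weight is prior × likelihood:
  Neorana: 0.39 × 0.68 = 0.2652
  Orthoceros: 0.22 × 0.72 = 0.1584
  Cynopteryx: 0.39 × 0.15 = 0.0585
The unnormalized weights sum to 0.4821.
P(Neorana | evidence) = 0.2652 / 0.4821 ≈ 0.550.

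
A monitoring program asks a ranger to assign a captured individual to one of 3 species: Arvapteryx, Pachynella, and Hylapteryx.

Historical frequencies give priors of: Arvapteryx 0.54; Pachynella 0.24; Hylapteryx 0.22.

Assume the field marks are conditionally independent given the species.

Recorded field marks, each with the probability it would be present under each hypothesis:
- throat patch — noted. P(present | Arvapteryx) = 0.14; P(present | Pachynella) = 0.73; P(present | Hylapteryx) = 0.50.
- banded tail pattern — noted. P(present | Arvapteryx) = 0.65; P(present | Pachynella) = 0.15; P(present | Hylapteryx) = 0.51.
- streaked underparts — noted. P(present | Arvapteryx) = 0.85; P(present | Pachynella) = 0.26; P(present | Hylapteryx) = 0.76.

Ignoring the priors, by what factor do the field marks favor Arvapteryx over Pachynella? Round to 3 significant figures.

Take the product of per-field mark likelihoods under each hypothesis, then divide.
  Arvapteryx: 0.14 × 0.65 × 0.85 = 0.07735
  Pachynella: 0.73 × 0.15 × 0.26 = 0.02847
Bayes factor = 0.07735 / 0.02847 ≈ 2.72

2.72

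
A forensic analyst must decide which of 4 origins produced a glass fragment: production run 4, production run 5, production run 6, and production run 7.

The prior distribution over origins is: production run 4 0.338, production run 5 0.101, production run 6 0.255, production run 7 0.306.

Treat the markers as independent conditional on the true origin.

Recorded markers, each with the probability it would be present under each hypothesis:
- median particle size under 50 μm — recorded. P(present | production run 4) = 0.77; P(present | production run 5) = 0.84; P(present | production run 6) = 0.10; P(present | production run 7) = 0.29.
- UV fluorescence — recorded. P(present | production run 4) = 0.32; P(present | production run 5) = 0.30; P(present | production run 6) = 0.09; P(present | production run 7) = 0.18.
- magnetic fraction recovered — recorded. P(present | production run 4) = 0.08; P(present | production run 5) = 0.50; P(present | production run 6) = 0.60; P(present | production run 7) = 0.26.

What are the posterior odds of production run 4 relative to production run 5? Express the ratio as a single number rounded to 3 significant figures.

0.524

Posterior odds equal prior odds times the likelihood ratio; only the two competing hypotheses matter.
  production run 4: 0.338 × 0.77 × 0.32 × 0.08 = 0.0066627
  production run 5: 0.101 × 0.84 × 0.30 × 0.50 = 0.012726
Odds(production run 4 : production run 5) = 0.0066627 / 0.012726 ≈ 0.524.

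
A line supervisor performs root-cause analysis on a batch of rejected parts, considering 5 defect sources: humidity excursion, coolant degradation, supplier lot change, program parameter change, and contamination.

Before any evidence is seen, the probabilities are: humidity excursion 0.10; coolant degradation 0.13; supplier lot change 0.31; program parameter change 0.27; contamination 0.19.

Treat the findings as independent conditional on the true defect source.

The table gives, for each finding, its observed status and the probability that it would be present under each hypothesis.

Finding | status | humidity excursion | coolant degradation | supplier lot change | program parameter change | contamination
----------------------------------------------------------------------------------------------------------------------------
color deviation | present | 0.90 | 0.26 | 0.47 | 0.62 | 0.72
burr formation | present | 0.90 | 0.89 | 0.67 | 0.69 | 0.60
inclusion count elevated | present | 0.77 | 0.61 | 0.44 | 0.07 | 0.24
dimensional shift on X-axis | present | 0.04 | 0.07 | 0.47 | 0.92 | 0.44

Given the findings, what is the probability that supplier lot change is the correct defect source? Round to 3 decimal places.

By Bayes' rule with conditional independence, the unnormalized weight for each hypothesis is prior × ∏ likelihoods:
  humidity excursion: 0.10 × 0.90 × 0.90 × 0.77 × 0.04 = 0.0024948
  coolant degradation: 0.13 × 0.26 × 0.89 × 0.61 × 0.07 = 0.0012845
  supplier lot change: 0.31 × 0.47 × 0.67 × 0.44 × 0.47 = 0.020188
  program parameter change: 0.27 × 0.62 × 0.69 × 0.07 × 0.92 = 0.0074386
  contamination: 0.19 × 0.72 × 0.60 × 0.24 × 0.44 = 0.0086676
Normalizing constant Z = 0.0024948 + 0.0012845 + 0.020188 + 0.0074386 + 0.0086676 = 0.040073.
P(supplier lot change | evidence) = 0.020188 / 0.040073 ≈ 0.504.

0.504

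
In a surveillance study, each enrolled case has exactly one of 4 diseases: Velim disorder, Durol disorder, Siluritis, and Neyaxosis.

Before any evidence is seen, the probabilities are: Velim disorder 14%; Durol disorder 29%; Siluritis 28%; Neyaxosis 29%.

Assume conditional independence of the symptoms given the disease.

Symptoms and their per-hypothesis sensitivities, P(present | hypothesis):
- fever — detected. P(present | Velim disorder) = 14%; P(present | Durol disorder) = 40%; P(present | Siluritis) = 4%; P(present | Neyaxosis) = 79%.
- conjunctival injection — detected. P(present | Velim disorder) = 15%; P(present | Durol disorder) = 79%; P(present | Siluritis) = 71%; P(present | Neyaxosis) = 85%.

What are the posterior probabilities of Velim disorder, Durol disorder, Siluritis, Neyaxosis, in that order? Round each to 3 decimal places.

Multiply each prior by the joint likelihood of the symptom pattern:
  Velim disorder: 0.14 × 0.14 × 0.15 = 0.00294
  Durol disorder: 0.29 × 0.40 × 0.79 = 0.09164
  Siluritis: 0.28 × 0.04 × 0.71 = 0.007952
  Neyaxosis: 0.29 × 0.79 × 0.85 = 0.19473
Marginal likelihood of the evidence = 0.29727.
P(Velim disorder | evidence) = 0.00294 / 0.29727 ≈ 0.010
P(Durol disorder | evidence) = 0.09164 / 0.29727 ≈ 0.308
P(Siluritis | evidence) = 0.007952 / 0.29727 ≈ 0.027
P(Neyaxosis | evidence) = 0.19473 / 0.29727 ≈ 0.655

0.010, 0.308, 0.027, 0.655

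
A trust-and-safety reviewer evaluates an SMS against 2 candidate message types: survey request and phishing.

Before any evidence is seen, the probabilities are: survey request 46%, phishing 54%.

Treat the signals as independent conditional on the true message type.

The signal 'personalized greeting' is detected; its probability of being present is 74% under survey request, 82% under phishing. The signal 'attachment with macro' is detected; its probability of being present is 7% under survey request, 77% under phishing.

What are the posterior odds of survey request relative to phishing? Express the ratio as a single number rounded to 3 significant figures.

Unnormalized posterior weight (prior times the signal likelihoods) for each of the two hypotheses:
  survey request: 0.46 × 0.74 × 0.07 = 0.023828
  phishing: 0.54 × 0.82 × 0.77 = 0.34096
Odds(survey request : phishing) = 0.023828 / 0.34096 ≈ 0.0699.

0.0699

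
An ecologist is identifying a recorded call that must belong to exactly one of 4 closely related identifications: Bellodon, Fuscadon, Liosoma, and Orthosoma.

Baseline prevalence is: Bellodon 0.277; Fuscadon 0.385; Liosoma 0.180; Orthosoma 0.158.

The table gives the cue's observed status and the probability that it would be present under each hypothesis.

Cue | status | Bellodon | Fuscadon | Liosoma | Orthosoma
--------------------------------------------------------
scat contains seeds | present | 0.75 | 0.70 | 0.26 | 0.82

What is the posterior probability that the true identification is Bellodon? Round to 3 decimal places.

Multiply each prior by the likelihood of the cue:
  Bellodon: 0.277 × 0.75 = 0.20775
  Fuscadon: 0.385 × 0.70 = 0.2695
  Liosoma: 0.180 × 0.26 = 0.0468
  Orthosoma: 0.158 × 0.82 = 0.12956
Marginal likelihood of the evidence = 0.65361.
P(Bellodon | evidence) = 0.20775 / 0.65361 ≈ 0.318.

0.318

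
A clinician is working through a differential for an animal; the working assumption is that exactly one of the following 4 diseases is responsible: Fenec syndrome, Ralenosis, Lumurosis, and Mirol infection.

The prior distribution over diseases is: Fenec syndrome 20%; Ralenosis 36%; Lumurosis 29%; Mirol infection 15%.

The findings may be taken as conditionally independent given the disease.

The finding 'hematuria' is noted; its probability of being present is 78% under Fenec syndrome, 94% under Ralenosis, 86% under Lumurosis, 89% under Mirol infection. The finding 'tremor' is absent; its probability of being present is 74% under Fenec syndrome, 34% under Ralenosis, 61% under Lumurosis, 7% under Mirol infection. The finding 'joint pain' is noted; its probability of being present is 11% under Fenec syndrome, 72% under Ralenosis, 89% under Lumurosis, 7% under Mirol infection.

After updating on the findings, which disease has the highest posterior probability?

For each hypothesis, the unnormalized posterior weight is prior × product of the finding likelihoods (using 1 − P(present | H) for each absent finding):
  Fenec syndrome: 0.20 × 0.78 × (1 − 0.74) × 0.11 = 0.0044616
  Ralenosis: 0.36 × 0.94 × (1 − 0.34) × 0.72 = 0.16081
  Lumurosis: 0.29 × 0.86 × (1 − 0.61) × 0.89 = 0.086567
  Mirol infection: 0.15 × 0.89 × (1 − 0.07) × 0.07 = 0.0086909
The unnormalized weights sum to 0.26053.
P(Fenec syndrome | evidence) ≈ 0.0044616 / 0.26053 ≈ 0.017
P(Ralenosis | evidence) ≈ 0.16081 / 0.26053 ≈ 0.617
P(Lumurosis | evidence) ≈ 0.086567 / 0.26053 ≈ 0.332
P(Mirol infection | evidence) ≈ 0.0086909 / 0.26053 ≈ 0.033
The largest is 0.617, so Ralenosis is most probable.

Ralenosis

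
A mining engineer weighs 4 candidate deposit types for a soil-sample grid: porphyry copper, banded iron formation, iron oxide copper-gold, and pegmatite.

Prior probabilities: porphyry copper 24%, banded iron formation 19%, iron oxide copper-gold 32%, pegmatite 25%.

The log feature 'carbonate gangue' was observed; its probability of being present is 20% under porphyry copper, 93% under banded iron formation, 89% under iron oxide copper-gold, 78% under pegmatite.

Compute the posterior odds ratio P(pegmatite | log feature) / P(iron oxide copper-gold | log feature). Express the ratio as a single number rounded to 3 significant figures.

0.685

The normalizing constant cancels in an odds ratio, so compute prior × likelihood for the two hypotheses only:
  pegmatite: 0.25 × 0.78 = 0.195
  iron oxide copper-gold: 0.32 × 0.89 = 0.2848
Posterior odds = 0.195 / 0.2848 ≈ 0.685.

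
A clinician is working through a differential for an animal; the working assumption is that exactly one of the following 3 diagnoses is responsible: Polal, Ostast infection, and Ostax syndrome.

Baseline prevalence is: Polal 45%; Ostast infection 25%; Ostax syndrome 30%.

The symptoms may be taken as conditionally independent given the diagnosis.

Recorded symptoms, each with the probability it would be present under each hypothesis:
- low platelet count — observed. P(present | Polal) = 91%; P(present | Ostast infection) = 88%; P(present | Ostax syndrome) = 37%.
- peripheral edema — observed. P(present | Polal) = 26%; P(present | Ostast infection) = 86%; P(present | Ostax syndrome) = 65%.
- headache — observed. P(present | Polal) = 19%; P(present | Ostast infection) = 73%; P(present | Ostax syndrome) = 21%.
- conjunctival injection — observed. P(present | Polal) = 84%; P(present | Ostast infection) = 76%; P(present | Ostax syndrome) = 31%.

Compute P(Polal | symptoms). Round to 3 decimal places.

Multiply each prior by the joint likelihood of the symptom pattern:
  Polal: 0.45 × 0.91 × 0.26 × 0.19 × 0.84 = 0.016993
  Ostast infection: 0.25 × 0.88 × 0.86 × 0.73 × 0.76 = 0.10497
  Ostax syndrome: 0.30 × 0.37 × 0.65 × 0.21 × 0.31 = 0.004697
Marginal likelihood of the evidence = 0.12666.
P(Polal | evidence) = 0.016993 / 0.12666 ≈ 0.134.

0.134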